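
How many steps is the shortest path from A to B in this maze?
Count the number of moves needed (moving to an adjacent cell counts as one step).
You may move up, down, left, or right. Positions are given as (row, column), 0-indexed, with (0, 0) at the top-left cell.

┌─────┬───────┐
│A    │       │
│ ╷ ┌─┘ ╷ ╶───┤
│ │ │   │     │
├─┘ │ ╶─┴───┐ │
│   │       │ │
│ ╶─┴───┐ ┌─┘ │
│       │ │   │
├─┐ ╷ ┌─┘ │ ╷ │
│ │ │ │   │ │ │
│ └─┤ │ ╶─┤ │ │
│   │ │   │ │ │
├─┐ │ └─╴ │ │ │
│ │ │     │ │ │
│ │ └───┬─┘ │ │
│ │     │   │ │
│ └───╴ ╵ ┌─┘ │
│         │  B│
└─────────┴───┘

Using BFS to find shortest path:
Start: (0, 0), End: (8, 6)
Path found:
(0,0) → (0,1) → (1,1) → (2,1) → (2,0) → (3,0) → (3,1) → (3,2) → (4,2) → (5,2) → (6,2) → (6,3) → (6,4) → (5,4) → (5,3) → (4,3) → (4,4) → (3,4) → (2,4) → (2,3) → (2,2) → (1,2) → (1,3) → (0,3) → (0,4) → (1,4) → (1,5) → (1,6) → (2,6) → (3,6) → (4,6) → (5,6) → (6,6) → (7,6) → (8,6)
Number of steps: 34

Solution:

┌─────┬───────┐
│A ↓  │↱ ↓    │
│ ╷ ┌─┘ ╷ ╶───┤
│ │↓│↱ ↑│↳ → ↓│
├─┘ │ ╶─┴───┐ │
│↓ ↲│↑ ← ↰  │↓│
│ ╶─┴───┐ ┌─┘ │
│↳ → ↓  │↑│  ↓│
├─┐ ╷ ┌─┘ │ ╷ │
│ │ │↓│↱ ↑│ │↓│
│ └─┤ │ ╶─┤ │ │
│   │↓│↑ ↰│ │↓│
├─┐ │ └─╴ │ │ │
│ │ │↳ → ↑│ │↓│
│ │ └───┬─┘ │ │
│ │     │   │↓│
│ └───╴ ╵ ┌─┘ │
│         │  B│
└─────────┴───┘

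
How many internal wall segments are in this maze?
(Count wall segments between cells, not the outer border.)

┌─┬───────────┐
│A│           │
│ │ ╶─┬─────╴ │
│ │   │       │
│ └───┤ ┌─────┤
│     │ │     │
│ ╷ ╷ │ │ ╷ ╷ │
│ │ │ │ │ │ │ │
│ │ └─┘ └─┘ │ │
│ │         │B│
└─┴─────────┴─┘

Counting internal wall segments:
Total internal walls: 24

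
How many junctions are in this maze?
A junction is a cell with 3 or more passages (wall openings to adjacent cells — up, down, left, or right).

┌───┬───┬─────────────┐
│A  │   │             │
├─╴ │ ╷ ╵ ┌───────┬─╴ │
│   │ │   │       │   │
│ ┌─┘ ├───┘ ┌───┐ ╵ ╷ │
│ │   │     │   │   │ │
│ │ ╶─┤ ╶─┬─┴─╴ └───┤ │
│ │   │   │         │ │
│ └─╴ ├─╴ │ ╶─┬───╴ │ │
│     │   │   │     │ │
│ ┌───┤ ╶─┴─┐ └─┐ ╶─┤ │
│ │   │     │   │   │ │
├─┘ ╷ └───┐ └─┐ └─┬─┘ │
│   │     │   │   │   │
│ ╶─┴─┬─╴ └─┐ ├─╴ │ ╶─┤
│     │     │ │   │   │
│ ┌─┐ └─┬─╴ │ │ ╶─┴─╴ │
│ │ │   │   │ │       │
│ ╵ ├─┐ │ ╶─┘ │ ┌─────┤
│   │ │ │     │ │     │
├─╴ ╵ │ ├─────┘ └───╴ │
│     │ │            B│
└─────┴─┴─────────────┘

Checking each cell for number of passages:

Junctions found (3+ passages):
  (1, 10): 3 passages
  (3, 7): 3 passages
  (4, 0): 3 passages
  (4, 8): 3 passages
  (7, 0): 3 passages
  (7, 4): 3 passages
  (8, 7): 3 passages
  (9, 1): 3 passages
  (10, 1): 3 passages
  (10, 7): 3 passages
Total junctions: 10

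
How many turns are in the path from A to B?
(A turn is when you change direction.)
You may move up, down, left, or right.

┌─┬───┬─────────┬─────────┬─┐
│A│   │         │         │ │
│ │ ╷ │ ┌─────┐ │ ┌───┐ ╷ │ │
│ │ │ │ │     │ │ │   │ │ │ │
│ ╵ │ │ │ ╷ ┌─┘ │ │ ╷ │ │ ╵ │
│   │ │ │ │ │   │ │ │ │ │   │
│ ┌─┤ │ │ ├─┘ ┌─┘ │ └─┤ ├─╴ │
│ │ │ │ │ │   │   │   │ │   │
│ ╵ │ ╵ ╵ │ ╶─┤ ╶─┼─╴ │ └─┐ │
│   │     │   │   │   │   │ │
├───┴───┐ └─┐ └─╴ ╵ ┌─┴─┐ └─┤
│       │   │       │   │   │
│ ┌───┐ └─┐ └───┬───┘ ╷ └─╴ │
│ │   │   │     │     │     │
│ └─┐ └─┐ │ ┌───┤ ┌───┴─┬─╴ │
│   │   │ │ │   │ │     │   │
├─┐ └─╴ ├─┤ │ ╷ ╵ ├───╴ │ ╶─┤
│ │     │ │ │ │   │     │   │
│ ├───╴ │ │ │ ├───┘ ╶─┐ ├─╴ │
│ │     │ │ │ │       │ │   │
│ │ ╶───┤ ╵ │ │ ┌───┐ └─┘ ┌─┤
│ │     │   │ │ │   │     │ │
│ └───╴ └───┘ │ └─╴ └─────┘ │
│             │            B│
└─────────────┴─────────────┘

Directions: down, down, right, up, up, right, down, down, down, down, right, up, up, up, up, right, right, right, right, down, down, left, down, left, down, right, down, right, right, up, left, up, right, up, up, up, right, right, right, down, down, down, down, right, down, right, down, down, left, down, right, down, left, down, left, left, up, left, left, left, down, down, right, right, right, right, right, right
Number of turns: 37

Solution:

┌─┬───┬─────────┬─────────┬─┐
│A│↱ ↓│↱ → → → ↓│↱ → → ↓  │ │
│ │ ╷ │ ┌─────┐ │ ┌───┐ ╷ │ │
│↓│↑│↓│↑│     │↓│↑│   │↓│ │ │
│ ╵ │ │ │ ╷ ┌─┘ │ │ ╷ │ │ ╵ │
│↳ ↑│↓│↑│ │ │↓ ↲│↑│ │ │↓│   │
│ ┌─┤ │ │ ├─┘ ┌─┘ │ └─┤ ├─╴ │
│ │ │↓│↑│ │↓ ↲│↱ ↑│   │↓│   │
│ ╵ │ ╵ ╵ │ ╶─┤ ╶─┼─╴ │ └─┐ │
│   │↳ ↑  │↳ ↓│↑ ↰│   │↳ ↓│ │
├───┴───┐ └─┐ └─╴ ╵ ┌─┴─┐ └─┤
│       │   │↳ → ↑  │   │↳ ↓│
│ ┌───┐ └─┐ └───┬───┘ ╷ └─╴ │
│ │   │   │     │     │    ↓│
│ └─┐ └─┐ │ ┌───┤ ┌───┴─┬─╴ │
│   │   │ │ │   │ │     │↓ ↲│
├─┐ └─╴ ├─┤ │ ╷ ╵ ├───╴ │ ╶─┤
│ │     │ │ │ │   │     │↳ ↓│
│ ├───╴ │ │ │ ├───┘ ╶─┐ ├─╴ │
│ │     │ │ │ │↓ ← ← ↰│ │↓ ↲│
│ │ ╶───┤ ╵ │ │ ┌───┐ └─┘ ┌─┤
│ │     │   │ │↓│   │↑ ← ↲│ │
│ └───╴ └───┘ │ └─╴ └─────┘ │
│             │↳ → → → → → B│
└─────────────┴─────────────┘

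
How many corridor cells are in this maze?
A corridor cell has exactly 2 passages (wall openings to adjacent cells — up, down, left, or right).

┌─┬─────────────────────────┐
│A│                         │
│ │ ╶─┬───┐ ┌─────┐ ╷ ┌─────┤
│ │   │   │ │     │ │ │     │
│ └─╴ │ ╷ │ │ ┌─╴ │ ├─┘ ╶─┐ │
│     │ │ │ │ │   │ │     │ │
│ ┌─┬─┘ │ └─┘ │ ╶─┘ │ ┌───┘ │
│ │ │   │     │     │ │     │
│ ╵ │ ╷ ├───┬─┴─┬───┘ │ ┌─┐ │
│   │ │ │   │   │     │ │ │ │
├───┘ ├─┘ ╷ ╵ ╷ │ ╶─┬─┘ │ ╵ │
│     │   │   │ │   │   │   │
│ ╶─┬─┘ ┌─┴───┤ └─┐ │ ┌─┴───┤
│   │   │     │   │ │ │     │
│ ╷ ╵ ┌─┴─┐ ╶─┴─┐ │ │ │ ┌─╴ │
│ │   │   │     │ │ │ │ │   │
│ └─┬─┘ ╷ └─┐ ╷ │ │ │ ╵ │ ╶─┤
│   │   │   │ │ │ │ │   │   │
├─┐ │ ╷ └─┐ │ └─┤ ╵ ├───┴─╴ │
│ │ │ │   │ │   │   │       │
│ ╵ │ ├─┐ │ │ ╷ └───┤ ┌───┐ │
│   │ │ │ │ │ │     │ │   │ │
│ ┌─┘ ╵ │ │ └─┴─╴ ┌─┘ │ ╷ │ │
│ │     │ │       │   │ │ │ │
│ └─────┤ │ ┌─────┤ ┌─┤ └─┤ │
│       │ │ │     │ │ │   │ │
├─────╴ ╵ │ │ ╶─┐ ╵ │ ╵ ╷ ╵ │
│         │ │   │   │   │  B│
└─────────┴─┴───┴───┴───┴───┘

Counting cells with exactly 2 passages:
Total corridor cells: 156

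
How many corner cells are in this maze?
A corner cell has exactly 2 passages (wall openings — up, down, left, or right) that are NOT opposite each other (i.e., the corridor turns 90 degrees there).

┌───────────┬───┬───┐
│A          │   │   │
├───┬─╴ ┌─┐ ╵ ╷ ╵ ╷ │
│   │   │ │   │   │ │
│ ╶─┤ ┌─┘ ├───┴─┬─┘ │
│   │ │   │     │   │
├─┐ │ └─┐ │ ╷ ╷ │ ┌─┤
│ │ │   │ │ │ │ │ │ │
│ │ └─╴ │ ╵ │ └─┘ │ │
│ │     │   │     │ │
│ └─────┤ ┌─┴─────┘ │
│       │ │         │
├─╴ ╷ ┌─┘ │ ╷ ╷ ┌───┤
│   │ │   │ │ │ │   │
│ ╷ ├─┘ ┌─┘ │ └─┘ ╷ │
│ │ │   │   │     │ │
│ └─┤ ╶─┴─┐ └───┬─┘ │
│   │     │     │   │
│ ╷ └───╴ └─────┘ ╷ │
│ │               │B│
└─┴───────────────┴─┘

Counting corner cells (2 non-opposite passages):
Total corners: 44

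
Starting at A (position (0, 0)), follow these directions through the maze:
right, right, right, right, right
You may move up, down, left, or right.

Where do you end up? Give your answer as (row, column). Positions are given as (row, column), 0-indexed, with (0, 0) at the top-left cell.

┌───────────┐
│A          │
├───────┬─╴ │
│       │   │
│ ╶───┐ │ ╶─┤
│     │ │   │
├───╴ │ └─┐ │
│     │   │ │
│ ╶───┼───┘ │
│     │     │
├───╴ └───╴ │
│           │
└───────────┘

Following directions step by step:
Start: (0, 0)
  right: (0, 0) → (0, 1)
  right: (0, 1) → (0, 2)
  right: (0, 2) → (0, 3)
  right: (0, 3) → (0, 4)
  right: (0, 4) → (0, 5)
Final position: (0, 5)

Path taken:

┌───────────┐
│A → → → → B│
├───────┬─╴ │
│       │   │
│ ╶───┐ │ ╶─┤
│     │ │   │
├───╴ │ └─┐ │
│     │   │ │
│ ╶───┼───┘ │
│     │     │
├───╴ └───╴ │
│           │
└───────────┘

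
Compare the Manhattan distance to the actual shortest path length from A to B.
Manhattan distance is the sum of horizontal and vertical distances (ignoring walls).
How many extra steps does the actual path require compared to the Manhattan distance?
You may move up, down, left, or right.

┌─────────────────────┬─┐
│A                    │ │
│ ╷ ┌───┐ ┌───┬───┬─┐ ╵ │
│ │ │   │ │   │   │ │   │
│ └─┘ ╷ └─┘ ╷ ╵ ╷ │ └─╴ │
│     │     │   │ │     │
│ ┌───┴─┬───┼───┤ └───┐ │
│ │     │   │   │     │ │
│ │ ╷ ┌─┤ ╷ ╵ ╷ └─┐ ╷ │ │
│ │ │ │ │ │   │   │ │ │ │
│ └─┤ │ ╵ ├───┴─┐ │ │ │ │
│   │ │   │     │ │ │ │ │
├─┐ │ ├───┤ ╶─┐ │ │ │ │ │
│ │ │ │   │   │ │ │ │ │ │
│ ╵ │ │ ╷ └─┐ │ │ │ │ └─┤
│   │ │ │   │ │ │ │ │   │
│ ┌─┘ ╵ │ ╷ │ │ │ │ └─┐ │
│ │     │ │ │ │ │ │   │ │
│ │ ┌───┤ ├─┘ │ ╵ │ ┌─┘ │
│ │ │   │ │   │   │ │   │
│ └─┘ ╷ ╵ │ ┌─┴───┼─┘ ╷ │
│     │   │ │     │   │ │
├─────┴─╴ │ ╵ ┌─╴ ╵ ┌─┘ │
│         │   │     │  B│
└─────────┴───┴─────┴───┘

Manhattan distance: |11 - 0| + |11 - 0| = 22
Actual path length: 28
Extra steps: 28 - 22 = 6

Solution:

┌─────────────────────┬─┐
│A                    │ │
│ ╷ ┌───┐ ┌───┬───┬─┐ ╵ │
│↓│ │↱ ↓│ │↱ ↓│↱ ↓│ │   │
│ └─┘ ╷ └─┘ ╷ ╵ ╷ │ └─╴ │
│↳ → ↑│↳ → ↑│↳ ↑│↓│     │
│ ┌───┴─┬───┼───┤ └───┐ │
│ │     │   │   │↳ → ↓│ │
│ │ ╷ ┌─┤ ╷ ╵ ╷ └─┐ ╷ │ │
│ │ │ │ │ │   │   │ │↓│ │
│ └─┤ │ ╵ ├───┴─┐ │ │ │ │
│   │ │   │     │ │ │↓│ │
├─┐ │ ├───┤ ╶─┐ │ │ │ │ │
│ │ │ │   │   │ │ │ │↓│ │
│ ╵ │ │ ╷ └─┐ │ │ │ │ └─┤
│   │ │ │   │ │ │ │ │↳ ↓│
│ ┌─┘ ╵ │ ╷ │ │ │ │ └─┐ │
│ │     │ │ │ │ │ │   │↓│
│ │ ┌───┤ ├─┘ │ ╵ │ ┌─┘ │
│ │ │   │ │   │   │ │  ↓│
│ └─┘ ╷ ╵ │ ┌─┴───┼─┘ ╷ │
│     │   │ │     │   │↓│
├─────┴─╴ │ ╵ ┌─╴ ╵ ┌─┘ │
│         │   │     │  B│
└─────────┴───┴─────┴───┘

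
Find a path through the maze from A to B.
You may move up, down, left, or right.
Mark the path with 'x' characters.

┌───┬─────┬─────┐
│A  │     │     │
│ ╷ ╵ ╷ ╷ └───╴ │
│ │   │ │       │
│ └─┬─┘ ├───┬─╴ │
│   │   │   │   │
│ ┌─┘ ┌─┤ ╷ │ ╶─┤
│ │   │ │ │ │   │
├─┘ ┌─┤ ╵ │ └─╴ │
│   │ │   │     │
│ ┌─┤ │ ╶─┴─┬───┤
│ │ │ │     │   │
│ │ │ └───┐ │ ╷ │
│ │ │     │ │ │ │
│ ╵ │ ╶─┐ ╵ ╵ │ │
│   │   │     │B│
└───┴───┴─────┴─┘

Finding the shortest path through the maze:
Path length: 34 steps
Directions: right → down → right → up → right → right → down → right → right → right → down → left → down → right → down → left → left → up → up → left → down → down → left → down → right → right → down → down → right → up → up → right → down → down

Solution:

┌───┬─────┬─────┐
│A x│x x x│     │
│ ╷ ╵ ╷ ╷ └───╴ │
│ │x x│ │x x x x│
│ └─┬─┘ ├───┬─╴ │
│   │   │x x│x x│
│ ┌─┘ ┌─┤ ╷ │ ╶─┤
│ │   │ │x│x│x x│
├─┘ ┌─┤ ╵ │ └─╴ │
│   │ │x x│x x x│
│ ┌─┤ │ ╶─┴─┬───┤
│ │ │ │x x x│x x│
│ │ │ └───┐ │ ╷ │
│ │ │     │x│x│x│
│ ╵ │ ╶─┐ ╵ ╵ │ │
│   │   │  x x│B│
└───┴───┴─────┴─┘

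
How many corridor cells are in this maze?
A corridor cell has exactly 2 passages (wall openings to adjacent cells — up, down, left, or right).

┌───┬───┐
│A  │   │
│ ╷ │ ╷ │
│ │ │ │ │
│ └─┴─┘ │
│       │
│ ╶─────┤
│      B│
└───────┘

Counting cells with exactly 2 passages:
Total corridor cells: 12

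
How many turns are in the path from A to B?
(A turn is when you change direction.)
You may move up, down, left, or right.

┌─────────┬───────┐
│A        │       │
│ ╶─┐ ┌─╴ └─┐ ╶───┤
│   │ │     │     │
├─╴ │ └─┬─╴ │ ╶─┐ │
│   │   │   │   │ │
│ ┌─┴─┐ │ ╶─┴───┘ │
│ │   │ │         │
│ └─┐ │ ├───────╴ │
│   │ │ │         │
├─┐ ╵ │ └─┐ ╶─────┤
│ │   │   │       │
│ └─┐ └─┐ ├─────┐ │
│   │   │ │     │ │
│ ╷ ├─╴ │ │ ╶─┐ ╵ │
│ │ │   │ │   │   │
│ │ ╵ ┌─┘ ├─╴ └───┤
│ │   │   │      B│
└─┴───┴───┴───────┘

Directions: right, right, right, right, down, right, down, left, down, right, right, right, right, down, left, left, left, down, right, right, right, down, down, left, up, left, left, down, right, down, right, right
Number of turns: 18

Solution:

┌─────────┬───────┐
│A → → → ↓│       │
│ ╶─┐ ┌─╴ └─┐ ╶───┤
│   │ │  ↳ ↓│     │
├─╴ │ └─┬─╴ │ ╶─┐ │
│   │   │↓ ↲│   │ │
│ ┌─┴─┐ │ ╶─┴───┘ │
│ │   │ │↳ → → → ↓│
│ └─┐ │ ├───────╴ │
│   │ │ │  ↓ ← ← ↲│
├─┐ ╵ │ └─┐ ╶─────┤
│ │   │   │↳ → → ↓│
│ └─┐ └─┐ ├─────┐ │
│   │   │ │↓ ← ↰│↓│
│ ╷ ├─╴ │ │ ╶─┐ ╵ │
│ │ │   │ │↳ ↓│↑ ↲│
│ │ ╵ ┌─┘ ├─╴ └───┤
│ │   │   │  ↳ → B│
└─┴───┴───┴───────┘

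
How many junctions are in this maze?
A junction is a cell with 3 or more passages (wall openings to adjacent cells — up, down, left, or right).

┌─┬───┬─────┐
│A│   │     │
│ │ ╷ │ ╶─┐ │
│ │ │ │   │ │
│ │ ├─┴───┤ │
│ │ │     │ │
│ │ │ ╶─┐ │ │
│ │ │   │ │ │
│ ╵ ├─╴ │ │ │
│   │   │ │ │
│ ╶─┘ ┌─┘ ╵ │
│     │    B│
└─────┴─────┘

Checking each cell for number of passages:

Junctions found (3+ passages):
  (4, 0): 3 passages
  (5, 4): 3 passages
Total junctions: 2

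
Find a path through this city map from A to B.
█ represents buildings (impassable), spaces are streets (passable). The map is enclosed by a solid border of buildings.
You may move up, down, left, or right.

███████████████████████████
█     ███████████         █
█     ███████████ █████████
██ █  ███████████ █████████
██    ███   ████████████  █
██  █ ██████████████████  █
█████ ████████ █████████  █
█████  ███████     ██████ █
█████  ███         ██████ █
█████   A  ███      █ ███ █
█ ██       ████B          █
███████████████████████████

Finding the shortest path from A to B:
Movement: cardinal only
Path length: 10 steps
Directions: right → right → up → right → right → right → right → down → right → down

Solution:

███████████████████████████
█     ███████████         █
█     ███████████ █████████
██ █  ███████████ █████████
██    ███   ████████████  █
██  █ ██████████████████  █
█████ ████████ █████████  █
█████  ███████     ██████ █
█████  ███↱→→→↓    ██████ █
█████   A→↑███↳↓    █ ███ █
█ ██       ████B          █
███████████████████████████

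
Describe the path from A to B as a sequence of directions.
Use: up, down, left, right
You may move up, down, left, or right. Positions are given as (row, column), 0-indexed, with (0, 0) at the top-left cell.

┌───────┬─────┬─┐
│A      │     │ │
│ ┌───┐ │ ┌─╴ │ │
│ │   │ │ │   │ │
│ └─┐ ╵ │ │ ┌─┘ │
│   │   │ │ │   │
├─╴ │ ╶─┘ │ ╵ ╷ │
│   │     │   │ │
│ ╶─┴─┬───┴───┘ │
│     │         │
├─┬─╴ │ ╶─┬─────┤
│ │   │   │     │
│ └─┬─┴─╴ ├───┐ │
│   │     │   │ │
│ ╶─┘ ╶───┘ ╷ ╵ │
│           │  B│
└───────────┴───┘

Finding the path and converting it to directions:
Path through cells: (0,0) → (0,1) → (0,2) → (0,3) → (1,3) → (2,3) → (2,2) → (3,2) → (3,3) → (3,4) → (2,4) → (1,4) → (0,4) → (0,5) → (0,6) → (1,6) → (1,5) → (2,5) → (3,5) → (3,6) → (2,6) → (2,7) → (3,7) → (4,7) → (4,6) → (4,5) → (4,4) → (4,3) → (5,3) → (5,4) → (6,4) → (6,3) → (6,2) → (7,2) → (7,3) → (7,4) → (7,5) → (6,5) → (6,6) → (7,6) → (7,7)
Directions: right, right, right, down, down, left, down, right, right, up, up, up, right, right, down, left, down, down, right, up, right, down, down, left, left, left, left, down, right, down, left, left, down, right, right, right, up, right, down, right

Solution:

┌───────┬─────┬─┐
│A → → ↓│↱ → ↓│ │
│ ┌───┐ │ ┌─╴ │ │
│ │   │↓│↑│↓ ↲│ │
│ └─┐ ╵ │ │ ┌─┘ │
│   │↓ ↲│↑│↓│↱ ↓│
├─╴ │ ╶─┘ │ ╵ ╷ │
│   │↳ → ↑│↳ ↑│↓│
│ ╶─┴─┬───┴───┘ │
│     │↓ ← ← ← ↲│
├─┬─╴ │ ╶─┬─────┤
│ │   │↳ ↓│     │
│ └─┬─┴─╴ ├───┐ │
│   │↓ ← ↲│↱ ↓│ │
│ ╶─┘ ╶───┘ ╷ ╵ │
│    ↳ → → ↑│↳ B│
└───────────┴───┘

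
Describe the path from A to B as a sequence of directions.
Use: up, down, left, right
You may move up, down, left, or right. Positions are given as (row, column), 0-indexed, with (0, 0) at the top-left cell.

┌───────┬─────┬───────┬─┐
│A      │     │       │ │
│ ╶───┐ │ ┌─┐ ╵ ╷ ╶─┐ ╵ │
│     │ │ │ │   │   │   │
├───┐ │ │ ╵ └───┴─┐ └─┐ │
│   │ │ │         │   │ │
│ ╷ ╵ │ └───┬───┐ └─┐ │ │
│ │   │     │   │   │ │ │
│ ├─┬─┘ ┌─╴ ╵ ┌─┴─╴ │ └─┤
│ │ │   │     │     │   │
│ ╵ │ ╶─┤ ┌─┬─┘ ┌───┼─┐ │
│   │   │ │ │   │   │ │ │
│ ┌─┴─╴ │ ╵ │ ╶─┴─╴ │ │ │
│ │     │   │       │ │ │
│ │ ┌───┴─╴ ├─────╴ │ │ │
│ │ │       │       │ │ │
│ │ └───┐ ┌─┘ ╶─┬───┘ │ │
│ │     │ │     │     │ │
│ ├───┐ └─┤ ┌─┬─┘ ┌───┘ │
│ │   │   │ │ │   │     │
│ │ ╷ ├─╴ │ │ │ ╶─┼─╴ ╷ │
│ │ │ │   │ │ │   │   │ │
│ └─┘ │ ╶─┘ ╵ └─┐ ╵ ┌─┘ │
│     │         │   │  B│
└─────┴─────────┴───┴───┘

Finding the path and converting it to directions:
Path through cells: (0,0) → (0,1) → (0,2) → (0,3) → (1,3) → (2,3) → (3,3) → (4,3) → (4,2) → (5,2) → (5,3) → (6,3) → (6,2) → (6,1) → (7,1) → (8,1) → (8,2) → (8,3) → (9,3) → (9,4) → (10,4) → (10,3) → (11,3) → (11,4) → (11,5) → (10,5) → (9,5) → (8,5) → (8,6) → (7,6) → (7,7) → (7,8) → (7,9) → (6,9) → (6,8) → (6,7) → (6,6) → (5,6) → (5,7) → (4,7) → (4,8) → (4,9) → (3,9) → (3,8) → (2,8) → (2,7) → (2,6) → (2,5) → (2,4) → (1,4) → (0,4) → (0,5) → (0,6) → (1,6) → (1,7) → (0,7) → (0,8) → (1,8) → (1,9) → (2,9) → (2,10) → (3,10) → (4,10) → (4,11) → (5,11) → (6,11) → (7,11) → (8,11) → (9,11) → (10,11) → (11,11)
Directions: right, right, right, down, down, down, down, left, down, right, down, left, left, down, down, right, right, down, right, down, left, down, right, right, up, up, up, right, up, right, right, right, up, left, left, left, up, right, up, right, right, up, left, up, left, left, left, left, up, up, right, right, down, right, up, right, down, right, down, right, down, down, right, down, down, down, down, down, down, down

Solution:

┌───────┬─────┬───────┬─┐
│A → → ↓│↱ → ↓│↱ ↓    │ │
│ ╶───┐ │ ┌─┐ ╵ ╷ ╶─┐ ╵ │
│     │↓│↑│ │↳ ↑│↳ ↓│   │
├───┐ │ │ ╵ └───┴─┐ └─┐ │
│   │ │↓│↑ ← ← ← ↰│↳ ↓│ │
│ ╷ ╵ │ └───┬───┐ └─┐ │ │
│ │   │↓    │   │↑ ↰│↓│ │
│ ├─┬─┘ ┌─╴ ╵ ┌─┴─╴ │ └─┤
│ │ │↓ ↲│     │↱ → ↑│↳ ↓│
│ ╵ │ ╶─┤ ┌─┬─┘ ┌───┼─┐ │
│   │↳ ↓│ │ │↱ ↑│   │ │↓│
│ ┌─┴─╴ │ ╵ │ ╶─┴─╴ │ │ │
│ │↓ ← ↲│   │↑ ← ← ↰│ │↓│
│ │ ┌───┴─╴ ├─────╴ │ │ │
│ │↓│       │↱ → → ↑│ │↓│
│ │ └───┐ ┌─┘ ╶─┬───┘ │ │
│ │↳ → ↓│ │↱ ↑  │     │↓│
│ ├───┐ └─┤ ┌─┬─┘ ┌───┘ │
│ │   │↳ ↓│↑│ │   │    ↓│
│ │ ╷ ├─╴ │ │ │ ╶─┼─╴ ╷ │
│ │ │ │↓ ↲│↑│ │   │   │↓│
│ └─┘ │ ╶─┘ ╵ └─┐ ╵ ┌─┘ │
│     │↳ → ↑    │   │  B│
└─────┴─────────┴───┴───┘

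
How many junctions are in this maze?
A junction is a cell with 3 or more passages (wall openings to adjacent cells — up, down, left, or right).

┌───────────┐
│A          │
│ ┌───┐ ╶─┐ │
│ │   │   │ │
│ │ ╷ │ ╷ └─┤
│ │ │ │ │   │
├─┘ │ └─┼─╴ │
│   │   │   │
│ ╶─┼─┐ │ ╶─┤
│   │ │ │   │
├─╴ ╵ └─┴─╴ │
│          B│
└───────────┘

Checking each cell for number of passages:

Junctions found (3+ passages):
  (0, 3): 3 passages
  (1, 3): 3 passages
  (5, 1): 3 passages
  (5, 2): 3 passages
Total junctions: 4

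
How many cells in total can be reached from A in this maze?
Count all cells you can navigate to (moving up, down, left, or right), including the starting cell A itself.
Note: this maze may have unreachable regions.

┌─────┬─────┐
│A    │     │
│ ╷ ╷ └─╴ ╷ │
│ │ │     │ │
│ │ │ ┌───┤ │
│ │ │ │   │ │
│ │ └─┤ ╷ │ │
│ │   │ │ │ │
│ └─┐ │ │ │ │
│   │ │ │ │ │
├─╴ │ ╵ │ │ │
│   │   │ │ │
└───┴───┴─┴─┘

Using BFS/flood-fill to find all reachable cells from A:
Maze size: 6 × 6 = 36 total cells
All cells are reachable — the maze is fully connected.
Reachable cells: 36

Reachable region (· marks reachable cells):

┌─────┬─────┐
│A · ·│· · ·│
│ ╷ ╷ └─╴ ╷ │
│·│·│· · ·│·│
│ │ │ ┌───┤ │
│·│·│·│· ·│·│
│ │ └─┤ ╷ │ │
│·│· ·│·│·│·│
│ └─┐ │ │ │ │
│· ·│·│·│·│·│
├─╴ │ ╵ │ │ │
│· ·│· ·│·│·│
└───┴───┴─┴─┘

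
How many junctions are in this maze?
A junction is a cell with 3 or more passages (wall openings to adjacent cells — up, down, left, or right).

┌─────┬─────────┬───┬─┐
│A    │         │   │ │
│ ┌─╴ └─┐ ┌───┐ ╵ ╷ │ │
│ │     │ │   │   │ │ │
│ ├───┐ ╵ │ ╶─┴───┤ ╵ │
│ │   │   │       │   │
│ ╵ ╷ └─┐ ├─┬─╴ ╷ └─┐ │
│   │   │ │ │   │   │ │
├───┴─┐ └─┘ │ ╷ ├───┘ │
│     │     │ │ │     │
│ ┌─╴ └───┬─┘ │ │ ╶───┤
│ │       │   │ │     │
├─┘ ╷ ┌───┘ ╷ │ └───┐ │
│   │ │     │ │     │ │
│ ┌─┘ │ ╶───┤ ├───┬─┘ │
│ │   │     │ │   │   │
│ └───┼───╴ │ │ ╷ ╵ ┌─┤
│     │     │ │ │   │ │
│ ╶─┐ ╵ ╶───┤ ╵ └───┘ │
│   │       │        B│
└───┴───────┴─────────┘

Checking each cell for number of passages:

Junctions found (3+ passages):
  (0, 4): 3 passages
  (1, 2): 3 passages
  (2, 4): 3 passages
  (2, 7): 3 passages
  (2, 10): 3 passages
  (3, 7): 3 passages
  (5, 2): 4 passages
  (5, 6): 3 passages
  (8, 0): 3 passages
  (9, 3): 3 passages
  (9, 7): 3 passages
Total junctions: 11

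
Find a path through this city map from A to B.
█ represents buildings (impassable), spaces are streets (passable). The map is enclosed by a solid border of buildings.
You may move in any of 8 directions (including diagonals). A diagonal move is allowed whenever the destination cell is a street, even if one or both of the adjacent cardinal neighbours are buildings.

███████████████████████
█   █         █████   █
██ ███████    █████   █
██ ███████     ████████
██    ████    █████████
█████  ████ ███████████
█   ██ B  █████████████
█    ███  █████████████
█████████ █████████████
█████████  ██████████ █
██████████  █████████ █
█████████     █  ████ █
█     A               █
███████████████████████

Finding the shortest path from A to B:
Movement: 8-directional
Path length: 8 steps
Directions: right → right → up-right → up-right → up → up-left → up-left → up-left

Solution:

███████████████████████
█   █         █████   █
██ ███████    █████   █
██ ███████     ████████
██    ████    █████████
█████  ████ ███████████
█   ██ B  █████████████
█    ███↖ █████████████
█████████↖█████████████
█████████ ↖██████████ █
██████████↑ █████████ █
█████████↗    █  ████ █
█     A→↗             █
███████████████████████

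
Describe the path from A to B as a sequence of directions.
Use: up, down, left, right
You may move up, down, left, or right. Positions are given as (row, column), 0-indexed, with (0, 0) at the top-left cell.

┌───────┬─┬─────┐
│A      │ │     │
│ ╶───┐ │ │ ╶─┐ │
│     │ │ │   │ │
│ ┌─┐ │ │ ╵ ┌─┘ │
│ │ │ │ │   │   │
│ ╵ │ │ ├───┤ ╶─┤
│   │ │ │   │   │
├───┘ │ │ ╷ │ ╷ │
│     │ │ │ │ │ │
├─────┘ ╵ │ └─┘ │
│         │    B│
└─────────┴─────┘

Finding the path and converting it to directions:
Path through cells: (0,0) → (0,1) → (0,2) → (0,3) → (1,3) → (2,3) → (3,3) → (4,3) → (5,3) → (5,4) → (4,4) → (3,4) → (3,5) → (4,5) → (5,5) → (5,6) → (5,7)
Directions: right, right, right, down, down, down, down, down, right, up, up, right, down, down, right, right

Solution:

┌───────┬─┬─────┐
│A → → ↓│ │     │
│ ╶───┐ │ │ ╶─┐ │
│     │↓│ │   │ │
│ ┌─┐ │ │ ╵ ┌─┘ │
│ │ │ │↓│   │   │
│ ╵ │ │ ├───┤ ╶─┤
│   │ │↓│↱ ↓│   │
├───┘ │ │ ╷ │ ╷ │
│     │↓│↑│↓│ │ │
├─────┘ ╵ │ └─┘ │
│      ↳ ↑│↳ → B│
└─────────┴─────┘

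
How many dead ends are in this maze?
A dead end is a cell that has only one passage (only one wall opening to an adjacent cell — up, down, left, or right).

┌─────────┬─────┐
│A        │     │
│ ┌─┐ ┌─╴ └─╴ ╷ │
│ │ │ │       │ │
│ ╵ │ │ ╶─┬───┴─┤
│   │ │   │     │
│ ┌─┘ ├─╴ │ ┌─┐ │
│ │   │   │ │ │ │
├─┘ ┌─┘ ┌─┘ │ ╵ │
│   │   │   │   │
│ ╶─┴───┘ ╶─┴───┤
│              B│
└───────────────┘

Checking each cell for number of passages:

Dead ends found at positions:
  (0, 5)
  (1, 1)
  (1, 7)
  (3, 0)
  (3, 6)
  (4, 2)
  (5, 7)
Total dead ends: 7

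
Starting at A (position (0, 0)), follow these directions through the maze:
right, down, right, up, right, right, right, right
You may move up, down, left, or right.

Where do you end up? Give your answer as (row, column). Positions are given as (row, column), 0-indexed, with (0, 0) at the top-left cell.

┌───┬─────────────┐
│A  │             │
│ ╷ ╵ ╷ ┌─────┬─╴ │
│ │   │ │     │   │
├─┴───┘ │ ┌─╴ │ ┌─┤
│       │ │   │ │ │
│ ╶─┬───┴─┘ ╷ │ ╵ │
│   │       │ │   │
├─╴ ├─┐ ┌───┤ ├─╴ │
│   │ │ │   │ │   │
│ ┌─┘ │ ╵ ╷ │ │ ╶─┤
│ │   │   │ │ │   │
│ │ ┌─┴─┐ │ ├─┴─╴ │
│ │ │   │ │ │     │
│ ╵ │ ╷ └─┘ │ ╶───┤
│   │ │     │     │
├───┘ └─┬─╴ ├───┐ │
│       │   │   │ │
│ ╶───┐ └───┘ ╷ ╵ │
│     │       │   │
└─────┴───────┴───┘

Following directions step by step:
Start: (0, 0)
  right: (0, 0) → (0, 1)
  down: (0, 1) → (1, 1)
  right: (1, 1) → (1, 2)
  up: (1, 2) → (0, 2)
  right: (0, 2) → (0, 3)
  right: (0, 3) → (0, 4)
  right: (0, 4) → (0, 5)
  right: (0, 5) → (0, 6)
Final position: (0, 6)

Path taken:

┌───┬─────────────┐
│A ↓│↱ → → → B    │
│ ╷ ╵ ╷ ┌─────┬─╴ │
│ │↳ ↑│ │     │   │
├─┴───┘ │ ┌─╴ │ ┌─┤
│       │ │   │ │ │
│ ╶─┬───┴─┘ ╷ │ ╵ │
│   │       │ │   │
├─╴ ├─┐ ┌───┤ ├─╴ │
│   │ │ │   │ │   │
│ ┌─┘ │ ╵ ╷ │ │ ╶─┤
│ │   │   │ │ │   │
│ │ ┌─┴─┐ │ ├─┴─╴ │
│ │ │   │ │ │     │
│ ╵ │ ╷ └─┘ │ ╶───┤
│   │ │     │     │
├───┘ └─┬─╴ ├───┐ │
│       │   │   │ │
│ ╶───┐ └───┘ ╷ ╵ │
│     │       │   │
└─────┴───────┴───┘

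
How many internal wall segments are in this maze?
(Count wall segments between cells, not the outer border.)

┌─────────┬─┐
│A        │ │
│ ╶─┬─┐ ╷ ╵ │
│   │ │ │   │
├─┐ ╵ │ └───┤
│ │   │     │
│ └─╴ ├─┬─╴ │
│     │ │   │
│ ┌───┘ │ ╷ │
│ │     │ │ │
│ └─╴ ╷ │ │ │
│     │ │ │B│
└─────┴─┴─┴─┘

Counting internal wall segments:
Total internal walls: 25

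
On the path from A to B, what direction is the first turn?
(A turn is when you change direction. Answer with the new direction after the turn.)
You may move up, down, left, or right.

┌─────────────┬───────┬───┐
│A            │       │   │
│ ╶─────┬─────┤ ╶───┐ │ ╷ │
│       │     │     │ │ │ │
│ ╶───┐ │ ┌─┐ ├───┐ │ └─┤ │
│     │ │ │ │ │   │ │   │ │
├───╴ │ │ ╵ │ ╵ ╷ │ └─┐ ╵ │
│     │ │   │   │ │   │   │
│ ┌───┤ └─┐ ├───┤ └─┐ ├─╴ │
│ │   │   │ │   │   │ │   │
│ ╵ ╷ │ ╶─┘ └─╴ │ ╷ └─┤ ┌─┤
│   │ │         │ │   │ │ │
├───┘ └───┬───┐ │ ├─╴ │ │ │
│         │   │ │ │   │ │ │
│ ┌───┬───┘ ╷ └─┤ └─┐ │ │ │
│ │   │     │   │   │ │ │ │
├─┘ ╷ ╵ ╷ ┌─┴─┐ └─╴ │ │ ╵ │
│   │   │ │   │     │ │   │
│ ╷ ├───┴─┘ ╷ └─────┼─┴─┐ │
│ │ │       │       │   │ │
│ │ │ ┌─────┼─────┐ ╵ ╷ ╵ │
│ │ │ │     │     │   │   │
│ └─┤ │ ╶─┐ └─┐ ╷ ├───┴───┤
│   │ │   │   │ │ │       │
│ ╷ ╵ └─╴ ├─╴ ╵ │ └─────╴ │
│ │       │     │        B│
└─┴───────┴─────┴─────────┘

Directions: down, right, right, right, down, down, down, down, right, right, up, up, left, up, up, right, right, down, down, right, up, right, down, down, down, down, down, right, down, left, left, up, left, up, left, down, left, left, down, left, up, left, down, left, down, down, down, right, down, right, right, right, up, left, up, right, right, down, right, down, right, up, up, right, down, down, right, right, right, right
First turn direction: right

Solution:

┌─────────────┬───────┬───┐
│A            │       │   │
│ ╶─────┬─────┤ ╶───┐ │ ╷ │
│↳ → → ↓│↱ → ↓│     │ │ │ │
│ ╶───┐ │ ┌─┐ ├───┐ │ └─┤ │
│     │↓│↑│ │↓│↱ ↓│ │   │ │
├───╴ │ │ ╵ │ ╵ ╷ │ └─┐ ╵ │
│     │↓│↑ ↰│↳ ↑│↓│   │   │
│ ┌───┤ └─┐ ├───┤ └─┐ ├─╴ │
│ │   │↓  │↑│   │↓  │ │   │
│ ╵ ╷ │ ╶─┘ └─╴ │ ╷ └─┤ ┌─┤
│   │ │↳ → ↑    │↓│   │ │ │
├───┘ └───┬───┐ │ ├─╴ │ │ │
│         │↓ ↰│ │↓│   │ │ │
│ ┌───┬───┘ ╷ └─┤ └─┐ │ │ │
│ │↓ ↰│↓ ← ↲│↑ ↰│↳ ↓│ │ │ │
├─┘ ╷ ╵ ╷ ┌─┴─┐ └─╴ │ │ ╵ │
│↓ ↲│↑ ↲│ │   │↑ ← ↲│ │   │
│ ╷ ├───┴─┘ ╷ └─────┼─┴─┐ │
│↓│ │       │       │   │ │
│ │ │ ┌─────┼─────┐ ╵ ╷ ╵ │
│↓│ │ │↱ → ↓│  ↱ ↓│   │   │
│ └─┤ │ ╶─┐ └─┐ ╷ ├───┴───┤
│↳ ↓│ │↑ ↰│↳ ↓│↑│↓│       │
│ ╷ ╵ └─╴ ├─╴ ╵ │ └─────╴ │
│ │↳ → → ↑│  ↳ ↑│↳ → → → B│
└─┴───────┴─────┴─────────┘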